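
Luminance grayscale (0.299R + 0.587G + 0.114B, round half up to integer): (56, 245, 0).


Gray = 0.299×R + 0.587×G + 0.114×B
Gray = 0.299×56 + 0.587×245 + 0.114×0
Gray = 16.744 + 143.815 + 0.000
Gray = 160.559 → round half up → 161
Gray = 161


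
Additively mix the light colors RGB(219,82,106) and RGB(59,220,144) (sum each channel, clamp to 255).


Additive: each channel = min(255, C₁+C₂)
R: 219+59 = 278 → 255
G: 82+220 = 302 → 255
B: 106+144 = 250 → 250
= RGB(255, 255, 250)


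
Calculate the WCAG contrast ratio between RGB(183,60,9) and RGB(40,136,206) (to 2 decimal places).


Linearize each sRGB channel c=v/255: c/12.92 if c ≤ 0.04045 else ((c+0.055)/1.055)^2.4
L = 0.2126×R_lin + 0.7152×G_lin + 0.0722×B_lin
Color 1 (183,60,9):
  R=183: 183/255≈0.7176 > 0.04045 → ((0.7176+0.055)/1.055)^2.4 ≈ 0.47353
  G=60: 60/255≈0.2353 > 0.04045 → ((0.2353+0.055)/1.055)^2.4 ≈ 0.04519
  B=9: 9/255≈0.0353 ≤ 0.04045 → 0.0353/12.92 ≈ 0.00273
  L1 = 0.2126×0.47353 + 0.7152×0.04519 + 0.0722×0.00273 ≈ 0.13319
Color 2 (40,136,206):
  R=40: 40/255≈0.1569 > 0.04045 → ((0.1569+0.055)/1.055)^2.4 ≈ 0.02122
  G=136: 136/255≈0.5333 > 0.04045 → ((0.5333+0.055)/1.055)^2.4 ≈ 0.24620
  B=206: 206/255≈0.8078 > 0.04045 → ((0.8078+0.055)/1.055)^2.4 ≈ 0.61721
  L2 = 0.2126×0.02122 + 0.7152×0.24620 + 0.0722×0.61721 ≈ 0.22516
Lighter = 0.22516, Darker = 0.13319
Ratio = (L_lighter + 0.05) / (L_darker + 0.05)
Ratio = (0.22516 + 0.05) / (0.13319 + 0.05) = 0.27516 / 0.18319 ≈ 1.5021
Ratio ≈ 1.50:1


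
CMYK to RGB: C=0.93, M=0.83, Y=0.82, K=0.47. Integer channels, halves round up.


R = 255 × (1-C) × (1-K) = 255 × 0.07 × 0.53 = 9.4605 → 9
G = 255 × (1-M) × (1-K) = 255 × 0.17 × 0.53 = 22.9755 → 23
B = 255 × (1-Y) × (1-K) = 255 × 0.18 × 0.53 = 24.327 → 24
= RGB(9, 23, 24)


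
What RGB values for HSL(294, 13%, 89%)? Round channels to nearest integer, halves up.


H=294°, S=0.13, L=0.89
C = (1-|2L-1|)×S = (1-|0.78|)×0.13 = 0.0286
H' = H/60 = 294/60 ≈ 4.9000; X = C×(1-|H' mod 2 - 1|) = 0.02574
m = L - C/2 = 0.89 - 0.0143 = 0.8757
Sector ⌊H'⌋ = 4 → (R',G',B') = (0.02574, 0.0, 0.0286)
RGB = ((R'+m)×255, (G'+m)×255, (B'+m)×255) = (229.8672, 223.3035, 230.5965)
Round half up → RGB(230, 223, 231)


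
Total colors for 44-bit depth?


Colors = 2^bits = 2^44
= 17,592,186,044,416 colors


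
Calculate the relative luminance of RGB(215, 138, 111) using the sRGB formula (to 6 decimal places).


Linearize each channel (sRGB transfer function): c = v/255; c_lin = c/12.92 if c ≤ 0.04045, else ((c+0.055)/1.055)^2.4
  R: 215/255 ≈ 0.843137 > 0.04045 → ((0.843137+0.055)/1.055)^2.4 ≈ 0.679542
  G: 138/255 ≈ 0.541176 > 0.04045 → ((0.541176+0.055)/1.055)^2.4 ≈ 0.254152
  B: 111/255 ≈ 0.435294 > 0.04045 → ((0.435294+0.055)/1.055)^2.4 ≈ 0.158961
R_lin = 0.679542, G_lin = 0.254152, B_lin = 0.158961
L = 0.2126×R + 0.7152×G + 0.0722×B
L = 0.2126×0.679542 + 0.7152×0.254152 + 0.0722×0.158961
L ≈ 0.337717


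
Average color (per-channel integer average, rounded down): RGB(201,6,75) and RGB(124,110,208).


Midpoint: each channel = ⌊(C₁+C₂)/2⌋
R: ⌊(201+124)/2⌋ = 162
G: ⌊(6+110)/2⌋ = 58
B: ⌊(75+208)/2⌋ = 141
= RGB(162, 58, 141)


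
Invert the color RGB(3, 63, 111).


Invert: (255-R, 255-G, 255-B)
R: 255-3 = 252
G: 255-63 = 192
B: 255-111 = 144
= RGB(252, 192, 144)


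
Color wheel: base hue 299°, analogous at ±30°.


Base hue: 299°
Left analog: (299 - 30) mod 360 = 269°
Right analog: (299 + 30) mod 360 = 329°
Analogous hues = 269° and 329°


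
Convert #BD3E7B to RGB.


BD → 189 (R)
3E → 62 (G)
7B → 123 (B)
= RGB(189, 62, 123)


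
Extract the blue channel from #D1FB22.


Color: #D1FB22
R = D1 = 209
G = FB = 251
B = 22 = 34
Blue = 34


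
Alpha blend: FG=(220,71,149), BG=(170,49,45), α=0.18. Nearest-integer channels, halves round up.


C = α×F + (1-α)×B, with 1-α = 0.82
R: 0.18×220 + 0.82×170 = 39.60 + 139.40 = 179.00 → 179
G: 0.18×71 + 0.82×49 = 12.78 + 40.18 = 52.96 → 53
B: 0.18×149 + 0.82×45 = 26.82 + 36.90 = 63.72 → 64
= RGB(179, 53, 64)


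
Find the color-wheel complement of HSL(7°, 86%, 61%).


Complement = opposite side of color wheel = hue + 180°
H' = (7 + 180) mod 360 = 187°
S and L unchanged.
= HSL(187°, 86%, 61%)


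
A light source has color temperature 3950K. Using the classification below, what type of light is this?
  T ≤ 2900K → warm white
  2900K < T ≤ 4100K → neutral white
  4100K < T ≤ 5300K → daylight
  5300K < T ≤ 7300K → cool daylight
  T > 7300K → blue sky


Temperature: 3950K
2900K < 3950K ≤ 4100K → neutral white
Classification: neutral white


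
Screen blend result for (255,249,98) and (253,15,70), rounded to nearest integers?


Screen: C = 255 - (255-A)×(255-B)/255, rounded to nearest integer
R: 255 - (255-255)×(255-253)/255 = 255 - 0/255 ≈ 255 - 0.000 = 255.000 → 255
G: 255 - (255-249)×(255-15)/255 = 255 - 1440/255 ≈ 255 - 5.647 = 249.353 → 249
B: 255 - (255-98)×(255-70)/255 = 255 - 29045/255 ≈ 255 - 113.902 = 141.098 → 141
= RGB(255, 249, 141)


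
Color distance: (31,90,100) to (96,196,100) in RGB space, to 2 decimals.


d = √[(R₁-R₂)² + (G₁-G₂)² + (B₁-B₂)²]
d = √[(31-96)² + (90-196)² + (100-100)²]
d = √[4225 + 11236 + 0]
d = √15461
d ≈ 124.34


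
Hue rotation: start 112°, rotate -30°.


New hue = (H + rotation) mod 360
New hue = (112 -30) mod 360
= 82 mod 360
= 82°


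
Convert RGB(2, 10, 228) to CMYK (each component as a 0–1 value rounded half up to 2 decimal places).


R'=2/255≈0.0078, G'=10/255≈0.0392, B'=228/255≈0.8941
K = 1 - max(R',G',B') = 1 - 228/255 = 27/255 = 0.10588… → 0.11
(1-R'-K)/(1-K) simplifies to (max-R)/max with max = 228:
C = (228-2)/228 = 226/228 = 0.99122… → 0.99
M = (228-10)/228 = 218/228 = 0.95614… → 0.96
Y = (228-228)/228 = 0/228 = 0 → 0.00
= CMYK(0.99, 0.96, 0.00, 0.11)


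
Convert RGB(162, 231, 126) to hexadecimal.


R = 162 → A2 (hex)
G = 231 → E7 (hex)
B = 126 → 7E (hex)
Hex = #A2E77E


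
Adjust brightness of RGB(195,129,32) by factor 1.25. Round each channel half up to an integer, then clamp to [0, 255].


Multiply each channel by 1.25, round half up, clamp to [0, 255]
R: 195×1.25 = 243.75 → round → 244
G: 129×1.25 = 161.25 → round → 161
B: 32×1.25 = 40
= RGB(244, 161, 40)


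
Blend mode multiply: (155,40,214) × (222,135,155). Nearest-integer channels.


Multiply: C = A×B/255, rounded to nearest integer
R: 155×222/255 = 34410/255 ≈ 134.941 → 135
G: 40×135/255 = 5400/255 ≈ 21.176 → 21
B: 214×155/255 = 33170/255 ≈ 130.078 → 130
= RGB(135, 21, 130)


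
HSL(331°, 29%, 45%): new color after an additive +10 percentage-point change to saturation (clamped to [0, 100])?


Original S = 29%
Adjustment = +10 percentage points
New S = 29 + (10) = 39
Clamp to [0, 100] → 39
= HSL(331°, 39%, 45%)


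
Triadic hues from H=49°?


Triadic: equally spaced at 120° intervals
H1 = 49°
H2 = (49 + 120) mod 360 = 169°
H3 = (49 + 240) mod 360 = 289°
Triadic = 49°, 169°, 289°


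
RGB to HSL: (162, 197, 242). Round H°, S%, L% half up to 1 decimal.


Normalize: R'=162/255≈0.6353, G'=197/255≈0.7725, B'=242/255≈0.9490
Max=242/255, Min=162/255, Δ=Max-Min=80/255
L = (Max+Min)/2 = (242+162)/510 = 404/510 = 0.79215… → L = 79.2%
L > 0.5 → S = Δ/(2-Max-Min) = 80/(510-242-162) = 80/106 = 0.75471… → S = 75.5%
(the 1/255 factors cancel in S and H, so raw channel differences can be used)
Max is B' → H = 60 × ((R-G)/Δ + 4) = 60 × ((162-197)/80 + 4)
  -35/80 + 4 = -0.4375 + 4 = 3.5625
  H = 60 × 3.5625 = 213.75° → H = 213.8°
= HSL(213.8°, 75.5%, 79.2%)


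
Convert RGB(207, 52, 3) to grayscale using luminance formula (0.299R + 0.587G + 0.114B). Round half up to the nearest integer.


Gray = 0.299×R + 0.587×G + 0.114×B
Gray = 0.299×207 + 0.587×52 + 0.114×3
Gray = 61.893 + 30.524 + 0.342
Gray = 92.759 → round half up → 93
Gray = 93


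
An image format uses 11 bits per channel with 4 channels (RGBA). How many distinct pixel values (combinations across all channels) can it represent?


Total bits = 11 bits/channel × 4 channels = 44 bits
Distinct pixel values = 2^44
= 17,592,186,044,416 pixel values


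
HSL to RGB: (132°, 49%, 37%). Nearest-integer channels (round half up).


H=132°, S=0.49, L=0.37
C = (1-|2L-1|)×S = (1-|-0.26|)×0.49 = 0.3626
H' = H/60 = 132/60 ≈ 2.2000; X = C×(1-|H' mod 2 - 1|) = 0.07252
m = L - C/2 = 0.37 - 0.1813 = 0.1887
Sector ⌊H'⌋ = 2 → (R',G',B') = (0.0, 0.3626, 0.07252)
RGB = ((R'+m)×255, (G'+m)×255, (B'+m)×255) = (48.1185, 140.5815, 66.6111)
Round half up → RGB(48, 141, 67)


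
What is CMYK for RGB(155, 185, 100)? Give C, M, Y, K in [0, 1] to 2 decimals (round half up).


R'=155/255≈0.6078, G'=185/255≈0.7255, B'=100/255≈0.3922
K = 1 - max(R',G',B') = 1 - 185/255 = 70/255 = 0.27450… → 0.27
(1-R'-K)/(1-K) simplifies to (max-R)/max with max = 185:
C = (185-155)/185 = 30/185 = 0.16216… → 0.16
M = (185-185)/185 = 0/185 = 0 → 0.00
Y = (185-100)/185 = 85/185 = 0.45945… → 0.46
= CMYK(0.16, 0.00, 0.46, 0.27)


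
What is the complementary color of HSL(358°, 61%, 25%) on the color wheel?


Complement = opposite side of color wheel = hue + 180°
H' = (358 + 180) mod 360 = 178°
S and L unchanged.
= HSL(178°, 61%, 25%)


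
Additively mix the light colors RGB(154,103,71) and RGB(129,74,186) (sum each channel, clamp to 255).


Additive: each channel = min(255, C₁+C₂)
R: 154+129 = 283 → 255
G: 103+74 = 177 → 177
B: 71+186 = 257 → 255
= RGB(255, 177, 255)


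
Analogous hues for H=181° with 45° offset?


Base hue: 181°
Left analog: (181 - 45) mod 360 = 136°
Right analog: (181 + 45) mod 360 = 226°
Analogous hues = 136° and 226°


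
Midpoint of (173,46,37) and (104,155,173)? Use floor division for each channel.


Midpoint: each channel = ⌊(C₁+C₂)/2⌋
R: ⌊(173+104)/2⌋ = 138
G: ⌊(46+155)/2⌋ = 100
B: ⌊(37+173)/2⌋ = 105
= RGB(138, 100, 105)


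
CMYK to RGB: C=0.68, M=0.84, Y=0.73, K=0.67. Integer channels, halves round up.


R = 255 × (1-C) × (1-K) = 255 × 0.32 × 0.33 = 26.928 → 27
G = 255 × (1-M) × (1-K) = 255 × 0.16 × 0.33 = 13.464 → 13
B = 255 × (1-Y) × (1-K) = 255 × 0.27 × 0.33 = 22.7205 → 23
= RGB(27, 13, 23)


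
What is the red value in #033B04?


Color: #033B04
R = 03 = 3
G = 3B = 59
B = 04 = 4
Red = 3


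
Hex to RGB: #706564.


70 → 112 (R)
65 → 101 (G)
64 → 100 (B)
= RGB(112, 101, 100)


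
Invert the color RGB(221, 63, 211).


Invert: (255-R, 255-G, 255-B)
R: 255-221 = 34
G: 255-63 = 192
B: 255-211 = 44
= RGB(34, 192, 44)


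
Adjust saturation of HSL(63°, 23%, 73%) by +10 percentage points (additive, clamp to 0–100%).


Original S = 23%
Adjustment = +10 percentage points
New S = 23 + (10) = 33
Clamp to [0, 100] → 33
= HSL(63°, 33%, 73%)


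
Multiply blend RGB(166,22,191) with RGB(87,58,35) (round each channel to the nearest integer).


Multiply: C = A×B/255, rounded to nearest integer
R: 166×87/255 = 14442/255 ≈ 56.635 → 57
G: 22×58/255 = 1276/255 ≈ 5.004 → 5
B: 191×35/255 = 6685/255 ≈ 26.216 → 26
= RGB(57, 5, 26)


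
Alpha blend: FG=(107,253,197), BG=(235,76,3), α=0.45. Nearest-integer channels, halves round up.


C = α×F + (1-α)×B, with 1-α = 0.55
R: 0.45×107 + 0.55×235 = 48.15 + 129.25 = 177.40 → 177
G: 0.45×253 + 0.55×76 = 113.85 + 41.80 = 155.65 → 156
B: 0.45×197 + 0.55×3 = 88.65 + 1.65 = 90.30 → 90
= RGB(177, 156, 90)


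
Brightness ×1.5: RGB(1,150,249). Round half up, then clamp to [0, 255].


Multiply each channel by 1.5, round half up, clamp to [0, 255]
R: 1×1.5 = 1.5 → round → 2
G: 150×1.5 = 225
B: 249×1.5 = 373.5 → round → 374 → clamp → 255
= RGB(2, 225, 255)


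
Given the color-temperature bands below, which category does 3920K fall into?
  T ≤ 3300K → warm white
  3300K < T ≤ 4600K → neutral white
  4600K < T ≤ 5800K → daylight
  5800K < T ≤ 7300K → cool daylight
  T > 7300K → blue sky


Temperature: 3920K
3300K < 3920K ≤ 4600K → neutral white
Classification: neutral white


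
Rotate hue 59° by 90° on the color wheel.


New hue = (H + rotation) mod 360
New hue = (59 + 90) mod 360
= 149 mod 360
= 149°


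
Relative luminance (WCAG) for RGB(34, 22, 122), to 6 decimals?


Linearize each channel (sRGB transfer function): c = v/255; c_lin = c/12.92 if c ≤ 0.04045, else ((c+0.055)/1.055)^2.4
  R: 34/255 ≈ 0.133333 > 0.04045 → ((0.133333+0.055)/1.055)^2.4 ≈ 0.015996
  G: 22/255 ≈ 0.086275 > 0.04045 → ((0.086275+0.055)/1.055)^2.4 ≈ 0.008023
  B: 122/255 ≈ 0.478431 > 0.04045 → ((0.478431+0.055)/1.055)^2.4 ≈ 0.194618
R_lin = 0.015996, G_lin = 0.008023, B_lin = 0.194618
L = 0.2126×R + 0.7152×G + 0.0722×B
L = 0.2126×0.015996 + 0.7152×0.008023 + 0.0722×0.194618
L ≈ 0.023190


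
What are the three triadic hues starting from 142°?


Triadic: equally spaced at 120° intervals
H1 = 142°
H2 = (142 + 120) mod 360 = 262°
H3 = (142 + 240) mod 360 = 22°
Triadic = 142°, 262°, 22°


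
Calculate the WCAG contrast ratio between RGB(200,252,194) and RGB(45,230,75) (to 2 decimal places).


Linearize each sRGB channel c=v/255: c/12.92 if c ≤ 0.04045 else ((c+0.055)/1.055)^2.4
L = 0.2126×R_lin + 0.7152×G_lin + 0.0722×B_lin
Color 1 (200,252,194):
  R=200: 200/255≈0.7843 > 0.04045 → ((0.7843+0.055)/1.055)^2.4 ≈ 0.57758
  G=252: 252/255≈0.9882 > 0.04045 → ((0.9882+0.055)/1.055)^2.4 ≈ 0.97345
  B=194: 194/255≈0.7608 > 0.04045 → ((0.7608+0.055)/1.055)^2.4 ≈ 0.53948
  L1 = 0.2126×0.57758 + 0.7152×0.97345 + 0.0722×0.53948 ≈ 0.85795
Color 2 (45,230,75):
  R=45: 45/255≈0.1765 > 0.04045 → ((0.1765+0.055)/1.055)^2.4 ≈ 0.02624
  G=230: 230/255≈0.9020 > 0.04045 → ((0.9020+0.055)/1.055)^2.4 ≈ 0.79130
  B=75: 75/255≈0.2941 > 0.04045 → ((0.2941+0.055)/1.055)^2.4 ≈ 0.07036
  L2 = 0.2126×0.02624 + 0.7152×0.79130 + 0.0722×0.07036 ≈ 0.57660
Lighter = 0.85795, Darker = 0.57660
Ratio = (L_lighter + 0.05) / (L_darker + 0.05)
Ratio = (0.85795 + 0.05) / (0.57660 + 0.05) = 0.90795 / 0.62660 ≈ 1.4490
Ratio ≈ 1.45:1


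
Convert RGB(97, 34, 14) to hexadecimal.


R = 97 → 61 (hex)
G = 34 → 22 (hex)
B = 14 → 0E (hex)
Hex = #61220E


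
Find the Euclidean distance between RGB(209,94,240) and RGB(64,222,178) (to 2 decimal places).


d = √[(R₁-R₂)² + (G₁-G₂)² + (B₁-B₂)²]
d = √[(209-64)² + (94-222)² + (240-178)²]
d = √[21025 + 16384 + 3844]
d = √41253
d ≈ 203.11


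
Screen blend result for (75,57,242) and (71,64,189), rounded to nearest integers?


Screen: C = 255 - (255-A)×(255-B)/255, rounded to nearest integer
R: 255 - (255-75)×(255-71)/255 = 255 - 33120/255 ≈ 255 - 129.882 = 125.118 → 125
G: 255 - (255-57)×(255-64)/255 = 255 - 37818/255 ≈ 255 - 148.306 = 106.694 → 107
B: 255 - (255-242)×(255-189)/255 = 255 - 858/255 ≈ 255 - 3.365 = 251.635 → 252
= RGB(125, 107, 252)


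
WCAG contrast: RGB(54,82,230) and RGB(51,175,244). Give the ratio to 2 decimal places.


Linearize each sRGB channel c=v/255: c/12.92 if c ≤ 0.04045 else ((c+0.055)/1.055)^2.4
L = 0.2126×R_lin + 0.7152×G_lin + 0.0722×B_lin
Color 1 (54,82,230):
  R=54: 54/255≈0.2118 > 0.04045 → ((0.2118+0.055)/1.055)^2.4 ≈ 0.03689
  G=82: 82/255≈0.3216 > 0.04045 → ((0.3216+0.055)/1.055)^2.4 ≈ 0.08438
  B=230: 230/255≈0.9020 > 0.04045 → ((0.9020+0.055)/1.055)^2.4 ≈ 0.79130
  L1 = 0.2126×0.03689 + 0.7152×0.08438 + 0.0722×0.79130 ≈ 0.12532
Color 2 (51,175,244):
  R=51: 51/255≈0.2000 > 0.04045 → ((0.2000+0.055)/1.055)^2.4 ≈ 0.03310
  G=175: 175/255≈0.6863 > 0.04045 → ((0.6863+0.055)/1.055)^2.4 ≈ 0.42869
  B=244: 244/255≈0.9569 > 0.04045 → ((0.9569+0.055)/1.055)^2.4 ≈ 0.90466
  L2 = 0.2126×0.03310 + 0.7152×0.42869 + 0.0722×0.90466 ≈ 0.37895
Lighter = 0.37895, Darker = 0.12532
Ratio = (L_lighter + 0.05) / (L_darker + 0.05)
Ratio = (0.37895 + 0.05) / (0.12532 + 0.05) = 0.42895 / 0.17532 ≈ 2.4467
Ratio ≈ 2.45:1


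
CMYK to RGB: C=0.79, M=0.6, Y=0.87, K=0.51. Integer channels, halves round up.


R = 255 × (1-C) × (1-K) = 255 × 0.21 × 0.49 = 26.2395 → 26
G = 255 × (1-M) × (1-K) = 255 × 0.40 × 0.49 = 49.98 → 50
B = 255 × (1-Y) × (1-K) = 255 × 0.13 × 0.49 = 16.2435 → 16
= RGB(26, 50, 16)


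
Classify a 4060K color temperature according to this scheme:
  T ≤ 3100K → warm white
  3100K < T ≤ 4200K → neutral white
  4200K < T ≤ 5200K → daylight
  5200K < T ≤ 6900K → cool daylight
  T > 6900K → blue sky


Temperature: 4060K
3100K < 4060K ≤ 4200K → neutral white
Classification: neutral white


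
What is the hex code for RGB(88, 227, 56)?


R = 88 → 58 (hex)
G = 227 → E3 (hex)
B = 56 → 38 (hex)
Hex = #58E338


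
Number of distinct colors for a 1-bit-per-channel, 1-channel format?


Total bits = 1 bits/channel × 1 channels = 1 bits
Distinct colors = 2^1
= 2 colors


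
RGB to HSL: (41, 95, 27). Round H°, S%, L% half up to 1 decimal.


Normalize: R'=41/255≈0.1608, G'=95/255≈0.3725, B'=27/255≈0.1059
Max=95/255, Min=27/255, Δ=Max-Min=68/255
L = (Max+Min)/2 = (95+27)/510 = 122/510 = 0.23921… → L = 23.9%
L ≤ 0.5 → S = Δ/(Max+Min) = 68/(95+27) = 68/122 = 0.55737… → S = 55.7%
(the 1/255 factors cancel in S and H, so raw channel differences can be used)
Max is G' → H = 60 × ((B-R)/Δ + 2) = 60 × ((27-41)/68 + 2)
  -14/68 + 2 = -0.2058… + 2 = 1.7941…
  H = 60 × 1.7941… = 107.647…° → H = 107.6°
= HSL(107.6°, 55.7%, 23.9%)


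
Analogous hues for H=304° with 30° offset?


Base hue: 304°
Left analog: (304 - 30) mod 360 = 274°
Right analog: (304 + 30) mod 360 = 334°
Analogous hues = 274° and 334°


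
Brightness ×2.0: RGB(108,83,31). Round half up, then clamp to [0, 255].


Multiply each channel by 2.0, round half up, clamp to [0, 255]
R: 108×2.0 = 216
G: 83×2.0 = 166
B: 31×2.0 = 62
= RGB(216, 166, 62)


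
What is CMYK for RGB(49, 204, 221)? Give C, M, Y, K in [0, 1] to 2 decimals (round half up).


R'=49/255≈0.1922, G'=204/255≈0.8000, B'=221/255≈0.8667
K = 1 - max(R',G',B') = 1 - 221/255 = 34/255 = 0.13333… → 0.13
(1-R'-K)/(1-K) simplifies to (max-R)/max with max = 221:
C = (221-49)/221 = 172/221 = 0.77828… → 0.78
M = (221-204)/221 = 17/221 = 0.07692… → 0.08
Y = (221-221)/221 = 0/221 = 0 → 0.00
= CMYK(0.78, 0.08, 0.00, 0.13)


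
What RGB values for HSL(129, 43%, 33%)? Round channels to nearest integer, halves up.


H=129°, S=0.43, L=0.33
C = (1-|2L-1|)×S = (1-|-0.34|)×0.43 = 0.2838
H' = H/60 = 129/60 ≈ 2.1500; X = C×(1-|H' mod 2 - 1|) = 0.04257
m = L - C/2 = 0.33 - 0.1419 = 0.1881
Sector ⌊H'⌋ = 2 → (R',G',B') = (0.0, 0.2838, 0.04257)
RGB = ((R'+m)×255, (G'+m)×255, (B'+m)×255) = (47.9655, 120.3345, 58.82085)
Round half up → RGB(48, 120, 59)


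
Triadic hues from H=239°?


Triadic: equally spaced at 120° intervals
H1 = 239°
H2 = (239 + 120) mod 360 = 359°
H3 = (239 + 240) mod 360 = 119°
Triadic = 239°, 359°, 119°


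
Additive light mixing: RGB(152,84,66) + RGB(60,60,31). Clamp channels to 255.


Additive: each channel = min(255, C₁+C₂)
R: 152+60 = 212 → 212
G: 84+60 = 144 → 144
B: 66+31 = 97 → 97
= RGB(212, 144, 97)


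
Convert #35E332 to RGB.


35 → 53 (R)
E3 → 227 (G)
32 → 50 (B)
= RGB(53, 227, 50)


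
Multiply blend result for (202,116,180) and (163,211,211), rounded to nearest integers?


Multiply: C = A×B/255, rounded to nearest integer
R: 202×163/255 = 32926/255 ≈ 129.122 → 129
G: 116×211/255 = 24476/255 ≈ 95.984 → 96
B: 180×211/255 = 37980/255 ≈ 148.941 → 149
= RGB(129, 96, 149)


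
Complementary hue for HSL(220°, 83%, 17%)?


Complement = opposite side of color wheel = hue + 180°
H' = (220 + 180) mod 360 = 40°
S and L unchanged.
= HSL(40°, 83%, 17%)


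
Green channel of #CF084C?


Color: #CF084C
R = CF = 207
G = 08 = 8
B = 4C = 76
Green = 8


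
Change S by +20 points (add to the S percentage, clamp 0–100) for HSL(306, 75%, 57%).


Original S = 75%
Adjustment = +20 percentage points
New S = 75 + (20) = 95
Clamp to [0, 100] → 95
= HSL(306°, 95%, 57%)


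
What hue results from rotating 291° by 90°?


New hue = (H + rotation) mod 360
New hue = (291 + 90) mod 360
= 381 mod 360
= 21°


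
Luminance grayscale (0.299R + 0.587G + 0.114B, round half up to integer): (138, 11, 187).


Gray = 0.299×R + 0.587×G + 0.114×B
Gray = 0.299×138 + 0.587×11 + 0.114×187
Gray = 41.262 + 6.457 + 21.318
Gray = 69.037 → round half up → 69
Gray = 69


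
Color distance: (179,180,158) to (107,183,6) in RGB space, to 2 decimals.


d = √[(R₁-R₂)² + (G₁-G₂)² + (B₁-B₂)²]
d = √[(179-107)² + (180-183)² + (158-6)²]
d = √[5184 + 9 + 23104]
d = √28297
d ≈ 168.22


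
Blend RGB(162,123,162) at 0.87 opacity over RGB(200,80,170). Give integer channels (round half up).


C = α×F + (1-α)×B, with 1-α = 0.13
R: 0.87×162 + 0.13×200 = 140.94 + 26.00 = 166.94 → 167
G: 0.87×123 + 0.13×80 = 107.01 + 10.40 = 117.41 → 117
B: 0.87×162 + 0.13×170 = 140.94 + 22.10 = 163.04 → 163
= RGB(167, 117, 163)


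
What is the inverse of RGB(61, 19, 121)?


Invert: (255-R, 255-G, 255-B)
R: 255-61 = 194
G: 255-19 = 236
B: 255-121 = 134
= RGB(194, 236, 134)


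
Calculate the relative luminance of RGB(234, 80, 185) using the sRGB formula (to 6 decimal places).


Linearize each channel (sRGB transfer function): c = v/255; c_lin = c/12.92 if c ≤ 0.04045, else ((c+0.055)/1.055)^2.4
  R: 234/255 ≈ 0.917647 > 0.04045 → ((0.917647+0.055)/1.055)^2.4 ≈ 0.822786
  G: 80/255 ≈ 0.313725 > 0.04045 → ((0.313725+0.055)/1.055)^2.4 ≈ 0.080220
  B: 185/255 ≈ 0.725490 > 0.04045 → ((0.725490+0.055)/1.055)^2.4 ≈ 0.485150
R_lin = 0.822786, G_lin = 0.080220, B_lin = 0.485150
L = 0.2126×R + 0.7152×G + 0.0722×B
L = 0.2126×0.822786 + 0.7152×0.080220 + 0.0722×0.485150
L ≈ 0.267325


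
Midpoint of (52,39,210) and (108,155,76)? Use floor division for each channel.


Midpoint: each channel = ⌊(C₁+C₂)/2⌋
R: ⌊(52+108)/2⌋ = 80
G: ⌊(39+155)/2⌋ = 97
B: ⌊(210+76)/2⌋ = 143
= RGB(80, 97, 143)


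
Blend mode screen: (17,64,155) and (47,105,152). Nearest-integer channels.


Screen: C = 255 - (255-A)×(255-B)/255, rounded to nearest integer
R: 255 - (255-17)×(255-47)/255 = 255 - 49504/255 ≈ 255 - 194.133 = 60.867 → 61
G: 255 - (255-64)×(255-105)/255 = 255 - 28650/255 ≈ 255 - 112.353 = 142.647 → 143
B: 255 - (255-155)×(255-152)/255 = 255 - 10300/255 ≈ 255 - 40.392 = 214.608 → 215
= RGB(61, 143, 215)


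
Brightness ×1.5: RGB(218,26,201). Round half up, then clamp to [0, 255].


Multiply each channel by 1.5, round half up, clamp to [0, 255]
R: 218×1.5 = 327 → clamp → 255
G: 26×1.5 = 39
B: 201×1.5 = 301.5 → round → 302 → clamp → 255
= RGB(255, 39, 255)


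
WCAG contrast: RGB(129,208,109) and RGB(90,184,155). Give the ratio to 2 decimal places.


Linearize each sRGB channel c=v/255: c/12.92 if c ≤ 0.04045 else ((c+0.055)/1.055)^2.4
L = 0.2126×R_lin + 0.7152×G_lin + 0.0722×B_lin
Color 1 (129,208,109):
  R=129: 129/255≈0.5059 > 0.04045 → ((0.5059+0.055)/1.055)^2.4 ≈ 0.21953
  G=208: 208/255≈0.8157 > 0.04045 → ((0.8157+0.055)/1.055)^2.4 ≈ 0.63076
  B=109: 109/255≈0.4275 > 0.04045 → ((0.4275+0.055)/1.055)^2.4 ≈ 0.15293
  L1 = 0.2126×0.21953 + 0.7152×0.63076 + 0.0722×0.15293 ≈ 0.50883
Color 2 (90,184,155):
  R=90: 90/255≈0.3529 > 0.04045 → ((0.3529+0.055)/1.055)^2.4 ≈ 0.10224
  G=184: 184/255≈0.7216 > 0.04045 → ((0.7216+0.055)/1.055)^2.4 ≈ 0.47932
  B=155: 155/255≈0.6078 > 0.04045 → ((0.6078+0.055)/1.055)^2.4 ≈ 0.32778
  L2 = 0.2126×0.10224 + 0.7152×0.47932 + 0.0722×0.32778 ≈ 0.38821
Lighter = 0.50883, Darker = 0.38821
Ratio = (L_lighter + 0.05) / (L_darker + 0.05)
Ratio = (0.50883 + 0.05) / (0.38821 + 0.05) = 0.55883 / 0.43821 ≈ 1.2753
Ratio ≈ 1.28:1


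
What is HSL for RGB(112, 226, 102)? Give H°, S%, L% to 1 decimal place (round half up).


Normalize: R'=112/255≈0.4392, G'=226/255≈0.8863, B'=102/255≈0.4000
Max=226/255, Min=102/255, Δ=Max-Min=124/255
L = (Max+Min)/2 = (226+102)/510 = 328/510 = 0.64313… → L = 64.3%
L > 0.5 → S = Δ/(2-Max-Min) = 124/(510-226-102) = 124/182 = 0.68131… → S = 68.1%
(the 1/255 factors cancel in S and H, so raw channel differences can be used)
Max is G' → H = 60 × ((B-R)/Δ + 2) = 60 × ((102-112)/124 + 2)
  -10/124 + 2 = -0.0806… + 2 = 1.9193…
  H = 60 × 1.9193… = 115.161…° → H = 115.2°
= HSL(115.2°, 68.1%, 64.3%)


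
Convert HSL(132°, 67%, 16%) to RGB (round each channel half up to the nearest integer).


H=132°, S=0.67, L=0.16
C = (1-|2L-1|)×S = (1-|-0.68|)×0.67 = 0.2144
H' = H/60 = 132/60 ≈ 2.2000; X = C×(1-|H' mod 2 - 1|) = 0.04288
m = L - C/2 = 0.16 - 0.1072 = 0.0528
Sector ⌊H'⌋ = 2 → (R',G',B') = (0.0, 0.2144, 0.04288)
RGB = ((R'+m)×255, (G'+m)×255, (B'+m)×255) = (13.464, 68.136, 24.3984)
Round half up → RGB(13, 68, 24)


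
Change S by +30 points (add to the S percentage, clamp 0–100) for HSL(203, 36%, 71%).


Original S = 36%
Adjustment = +30 percentage points
New S = 36 + (30) = 66
Clamp to [0, 100] → 66
= HSL(203°, 66%, 71%)


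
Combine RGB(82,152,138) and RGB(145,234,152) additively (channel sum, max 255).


Additive: each channel = min(255, C₁+C₂)
R: 82+145 = 227 → 227
G: 152+234 = 386 → 255
B: 138+152 = 290 → 255
= RGB(227, 255, 255)


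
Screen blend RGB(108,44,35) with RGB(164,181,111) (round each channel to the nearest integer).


Screen: C = 255 - (255-A)×(255-B)/255, rounded to nearest integer
R: 255 - (255-108)×(255-164)/255 = 255 - 13377/255 ≈ 255 - 52.459 = 202.541 → 203
G: 255 - (255-44)×(255-181)/255 = 255 - 15614/255 ≈ 255 - 61.231 = 193.769 → 194
B: 255 - (255-35)×(255-111)/255 = 255 - 31680/255 ≈ 255 - 124.235 = 130.765 → 131
= RGB(203, 194, 131)


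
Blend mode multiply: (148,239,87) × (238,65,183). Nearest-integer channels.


Multiply: C = A×B/255, rounded to nearest integer
R: 148×238/255 = 35224/255 ≈ 138.133 → 138
G: 239×65/255 = 15535/255 ≈ 60.922 → 61
B: 87×183/255 = 15921/255 ≈ 62.435 → 62
= RGB(138, 61, 62)


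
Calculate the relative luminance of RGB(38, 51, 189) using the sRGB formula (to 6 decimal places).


Linearize each channel (sRGB transfer function): c = v/255; c_lin = c/12.92 if c ≤ 0.04045, else ((c+0.055)/1.055)^2.4
  R: 38/255 ≈ 0.149020 > 0.04045 → ((0.149020+0.055)/1.055)^2.4 ≈ 0.019382
  G: 51/255 ≈ 0.200000 > 0.04045 → ((0.200000+0.055)/1.055)^2.4 ≈ 0.033105
  B: 189/255 ≈ 0.741176 > 0.04045 → ((0.741176+0.055)/1.055)^2.4 ≈ 0.508881
R_lin = 0.019382, G_lin = 0.033105, B_lin = 0.508881
L = 0.2126×R + 0.7152×G + 0.0722×B
L = 0.2126×0.019382 + 0.7152×0.033105 + 0.0722×0.508881
L ≈ 0.064538


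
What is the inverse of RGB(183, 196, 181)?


Invert: (255-R, 255-G, 255-B)
R: 255-183 = 72
G: 255-196 = 59
B: 255-181 = 74
= RGB(72, 59, 74)


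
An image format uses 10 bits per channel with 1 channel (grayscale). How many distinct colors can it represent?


Total bits = 10 bits/channel × 1 channels = 10 bits
Distinct colors = 2^10
= 1,024 colors


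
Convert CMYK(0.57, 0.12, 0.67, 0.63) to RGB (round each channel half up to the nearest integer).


R = 255 × (1-C) × (1-K) = 255 × 0.43 × 0.37 = 40.5705 → 41
G = 255 × (1-M) × (1-K) = 255 × 0.88 × 0.37 = 83.028 → 83
B = 255 × (1-Y) × (1-K) = 255 × 0.33 × 0.37 = 31.1355 → 31
= RGB(41, 83, 31)


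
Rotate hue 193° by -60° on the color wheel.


New hue = (H + rotation) mod 360
New hue = (193 -60) mod 360
= 133 mod 360
= 133°


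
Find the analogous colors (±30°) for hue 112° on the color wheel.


Base hue: 112°
Left analog: (112 - 30) mod 360 = 82°
Right analog: (112 + 30) mod 360 = 142°
Analogous hues = 82° and 142°


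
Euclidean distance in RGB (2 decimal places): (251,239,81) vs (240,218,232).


d = √[(R₁-R₂)² + (G₁-G₂)² + (B₁-B₂)²]
d = √[(251-240)² + (239-218)² + (81-232)²]
d = √[121 + 441 + 22801]
d = √23363
d ≈ 152.85


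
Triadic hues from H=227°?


Triadic: equally spaced at 120° intervals
H1 = 227°
H2 = (227 + 120) mod 360 = 347°
H3 = (227 + 240) mod 360 = 107°
Triadic = 227°, 347°, 107°


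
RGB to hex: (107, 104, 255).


R = 107 → 6B (hex)
G = 104 → 68 (hex)
B = 255 → FF (hex)
Hex = #6B68FF


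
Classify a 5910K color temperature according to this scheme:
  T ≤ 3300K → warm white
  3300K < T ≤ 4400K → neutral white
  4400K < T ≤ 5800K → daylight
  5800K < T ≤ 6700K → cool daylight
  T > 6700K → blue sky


Temperature: 5910K
5800K < 5910K ≤ 6700K → cool daylight
Classification: cool daylight


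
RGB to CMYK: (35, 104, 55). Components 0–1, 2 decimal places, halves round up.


R'=35/255≈0.1373, G'=104/255≈0.4078, B'=55/255≈0.2157
K = 1 - max(R',G',B') = 1 - 104/255 = 151/255 = 0.59215… → 0.59
(1-R'-K)/(1-K) simplifies to (max-R)/max with max = 104:
C = (104-35)/104 = 69/104 = 0.66346… → 0.66
M = (104-104)/104 = 0/104 = 0 → 0.00
Y = (104-55)/104 = 49/104 = 0.47115… → 0.47
= CMYK(0.66, 0.00, 0.47, 0.59)


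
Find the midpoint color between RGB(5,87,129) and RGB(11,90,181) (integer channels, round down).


Midpoint: each channel = ⌊(C₁+C₂)/2⌋
R: ⌊(5+11)/2⌋ = 8
G: ⌊(87+90)/2⌋ = 88
B: ⌊(129+181)/2⌋ = 155
= RGB(8, 88, 155)


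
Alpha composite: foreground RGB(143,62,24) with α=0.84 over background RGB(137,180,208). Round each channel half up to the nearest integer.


C = α×F + (1-α)×B, with 1-α = 0.16
R: 0.84×143 + 0.16×137 = 120.12 + 21.92 = 142.04 → 142
G: 0.84×62 + 0.16×180 = 52.08 + 28.80 = 80.88 → 81
B: 0.84×24 + 0.16×208 = 20.16 + 33.28 = 53.44 → 53
= RGB(142, 81, 53)


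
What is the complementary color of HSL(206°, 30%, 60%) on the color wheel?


Complement = opposite side of color wheel = hue + 180°
H' = (206 + 180) mod 360 = 26°
S and L unchanged.
= HSL(26°, 30%, 60%)


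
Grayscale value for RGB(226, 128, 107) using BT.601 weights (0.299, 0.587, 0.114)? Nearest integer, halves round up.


Gray = 0.299×R + 0.587×G + 0.114×B
Gray = 0.299×226 + 0.587×128 + 0.114×107
Gray = 67.574 + 75.136 + 12.198
Gray = 154.908 → round half up → 155
Gray = 155


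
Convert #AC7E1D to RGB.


AC → 172 (R)
7E → 126 (G)
1D → 29 (B)
= RGB(172, 126, 29)


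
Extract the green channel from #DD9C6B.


Color: #DD9C6B
R = DD = 221
G = 9C = 156
B = 6B = 107
Green = 156


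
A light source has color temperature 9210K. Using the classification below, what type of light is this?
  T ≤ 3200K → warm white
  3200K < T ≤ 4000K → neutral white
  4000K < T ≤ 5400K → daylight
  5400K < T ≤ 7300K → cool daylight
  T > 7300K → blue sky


Temperature: 9210K
9210K > 7300K → blue sky
Classification: blue sky


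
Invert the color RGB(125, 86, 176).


Invert: (255-R, 255-G, 255-B)
R: 255-125 = 130
G: 255-86 = 169
B: 255-176 = 79
= RGB(130, 169, 79)


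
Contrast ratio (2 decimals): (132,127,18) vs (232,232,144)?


Linearize each sRGB channel c=v/255: c/12.92 if c ≤ 0.04045 else ((c+0.055)/1.055)^2.4
L = 0.2126×R_lin + 0.7152×G_lin + 0.0722×B_lin
Color 1 (132,127,18):
  R=132: 132/255≈0.5176 > 0.04045 → ((0.5176+0.055)/1.055)^2.4 ≈ 0.23074
  G=127: 127/255≈0.4980 > 0.04045 → ((0.4980+0.055)/1.055)^2.4 ≈ 0.21223
  B=18: 18/255≈0.0706 > 0.04045 → ((0.0706+0.055)/1.055)^2.4 ≈ 0.00605
  L1 = 0.2126×0.23074 + 0.7152×0.21223 + 0.0722×0.00605 ≈ 0.20128
Color 2 (232,232,144):
  R=232: 232/255≈0.9098 > 0.04045 → ((0.9098+0.055)/1.055)^2.4 ≈ 0.80695
  G=232: 232/255≈0.9098 > 0.04045 → ((0.9098+0.055)/1.055)^2.4 ≈ 0.80695
  B=144: 144/255≈0.5647 > 0.04045 → ((0.5647+0.055)/1.055)^2.4 ≈ 0.27889
  L2 = 0.2126×0.80695 + 0.7152×0.80695 + 0.0722×0.27889 ≈ 0.76883
Lighter = 0.76883, Darker = 0.20128
Ratio = (L_lighter + 0.05) / (L_darker + 0.05)
Ratio = (0.76883 + 0.05) / (0.20128 + 0.05) = 0.81883 / 0.25128 ≈ 3.2586
Ratio ≈ 3.26:1


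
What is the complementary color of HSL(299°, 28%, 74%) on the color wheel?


Complement = opposite side of color wheel = hue + 180°
H' = (299 + 180) mod 360 = 119°
S and L unchanged.
= HSL(119°, 28%, 74%)


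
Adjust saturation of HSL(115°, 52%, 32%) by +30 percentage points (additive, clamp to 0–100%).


Original S = 52%
Adjustment = +30 percentage points
New S = 52 + (30) = 82
Clamp to [0, 100] → 82
= HSL(115°, 82%, 32%)


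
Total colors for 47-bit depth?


Colors = 2^bits = 2^47
= 140,737,488,355,328 colors


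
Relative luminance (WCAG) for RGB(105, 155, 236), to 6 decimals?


Linearize each channel (sRGB transfer function): c = v/255; c_lin = c/12.92 if c ≤ 0.04045, else ((c+0.055)/1.055)^2.4
  R: 105/255 ≈ 0.411765 > 0.04045 → ((0.411765+0.055)/1.055)^2.4 ≈ 0.141263
  G: 155/255 ≈ 0.607843 > 0.04045 → ((0.607843+0.055)/1.055)^2.4 ≈ 0.327778
  B: 236/255 ≈ 0.925490 > 0.04045 → ((0.925490+0.055)/1.055)^2.4 ≈ 0.838799
R_lin = 0.141263, G_lin = 0.327778, B_lin = 0.838799
L = 0.2126×R + 0.7152×G + 0.0722×B
L = 0.2126×0.141263 + 0.7152×0.327778 + 0.0722×0.838799
L ≈ 0.325021


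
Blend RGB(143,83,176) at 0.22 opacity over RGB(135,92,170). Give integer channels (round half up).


C = α×F + (1-α)×B, with 1-α = 0.78
R: 0.22×143 + 0.78×135 = 31.46 + 105.30 = 136.76 → 137
G: 0.22×83 + 0.78×92 = 18.26 + 71.76 = 90.02 → 90
B: 0.22×176 + 0.78×170 = 38.72 + 132.60 = 171.32 → 171
= RGB(137, 90, 171)


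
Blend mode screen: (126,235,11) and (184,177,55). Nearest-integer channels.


Screen: C = 255 - (255-A)×(255-B)/255, rounded to nearest integer
R: 255 - (255-126)×(255-184)/255 = 255 - 9159/255 ≈ 255 - 35.918 = 219.082 → 219
G: 255 - (255-235)×(255-177)/255 = 255 - 1560/255 ≈ 255 - 6.118 = 248.882 → 249
B: 255 - (255-11)×(255-55)/255 = 255 - 48800/255 ≈ 255 - 191.373 = 63.627 → 64
= RGB(219, 249, 64)


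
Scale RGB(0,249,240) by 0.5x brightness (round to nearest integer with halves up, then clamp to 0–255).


Multiply each channel by 0.5, round half up, clamp to [0, 255]
R: 0×0.5 = 0
G: 249×0.5 = 124.5 → round → 125
B: 240×0.5 = 120
= RGB(0, 125, 120)


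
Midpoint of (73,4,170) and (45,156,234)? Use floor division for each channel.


Midpoint: each channel = ⌊(C₁+C₂)/2⌋
R: ⌊(73+45)/2⌋ = 59
G: ⌊(4+156)/2⌋ = 80
B: ⌊(170+234)/2⌋ = 202
= RGB(59, 80, 202)


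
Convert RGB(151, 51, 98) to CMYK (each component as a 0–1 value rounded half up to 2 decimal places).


R'=151/255≈0.5922, G'=51/255≈0.2000, B'=98/255≈0.3843
K = 1 - max(R',G',B') = 1 - 151/255 = 104/255 = 0.40784… → 0.41
(1-R'-K)/(1-K) simplifies to (max-R)/max with max = 151:
C = (151-151)/151 = 0/151 = 0 → 0.00
M = (151-51)/151 = 100/151 = 0.66225… → 0.66
Y = (151-98)/151 = 53/151 = 0.35099… → 0.35
= CMYK(0.00, 0.66, 0.35, 0.41)


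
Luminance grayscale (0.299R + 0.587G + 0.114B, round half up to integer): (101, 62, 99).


Gray = 0.299×R + 0.587×G + 0.114×B
Gray = 0.299×101 + 0.587×62 + 0.114×99
Gray = 30.199 + 36.394 + 11.286
Gray = 77.879 → round half up → 78
Gray = 78


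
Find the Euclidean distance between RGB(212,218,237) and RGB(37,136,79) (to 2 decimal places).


d = √[(R₁-R₂)² + (G₁-G₂)² + (B₁-B₂)²]
d = √[(212-37)² + (218-136)² + (237-79)²]
d = √[30625 + 6724 + 24964]
d = √62313
d ≈ 249.63


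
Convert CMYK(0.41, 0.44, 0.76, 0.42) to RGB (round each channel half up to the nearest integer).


R = 255 × (1-C) × (1-K) = 255 × 0.59 × 0.58 = 87.261 → 87
G = 255 × (1-M) × (1-K) = 255 × 0.56 × 0.58 = 82.824 → 83
B = 255 × (1-Y) × (1-K) = 255 × 0.24 × 0.58 = 35.496 → 35
= RGB(87, 83, 35)


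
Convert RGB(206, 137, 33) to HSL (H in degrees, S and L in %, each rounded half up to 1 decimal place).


Normalize: R'=206/255≈0.8078, G'=137/255≈0.5373, B'=33/255≈0.1294
Max=206/255, Min=33/255, Δ=Max-Min=173/255
L = (Max+Min)/2 = (206+33)/510 = 239/510 = 0.46862… → L = 46.9%
L ≤ 0.5 → S = Δ/(Max+Min) = 173/(206+33) = 173/239 = 0.72384… → S = 72.4%
(the 1/255 factors cancel in S and H, so raw channel differences can be used)
Max is R' → H = 60 × (((G-B)/Δ) mod 6) = 60 × (((137-33)/173) mod 6)
  104/173 = 0.6011…
  H = 60 × 0.6011… = 36.069…° → H = 36.1°
= HSL(36.1°, 72.4%, 46.9%)


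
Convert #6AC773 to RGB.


6A → 106 (R)
C7 → 199 (G)
73 → 115 (B)
= RGB(106, 199, 115)


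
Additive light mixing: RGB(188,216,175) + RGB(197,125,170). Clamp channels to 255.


Additive: each channel = min(255, C₁+C₂)
R: 188+197 = 385 → 255
G: 216+125 = 341 → 255
B: 175+170 = 345 → 255
= RGB(255, 255, 255)


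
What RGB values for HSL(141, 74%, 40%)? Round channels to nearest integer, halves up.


H=141°, S=0.74, L=0.40
C = (1-|2L-1|)×S = (1-|-0.20|)×0.74 = 0.592
H' = H/60 = 141/60 ≈ 2.3500; X = C×(1-|H' mod 2 - 1|) = 0.2072
m = L - C/2 = 0.40 - 0.296 = 0.104
Sector ⌊H'⌋ = 2 → (R',G',B') = (0.0, 0.592, 0.2072)
RGB = ((R'+m)×255, (G'+m)×255, (B'+m)×255) = (26.52, 177.48, 79.356)
Round half up → RGB(27, 177, 79)


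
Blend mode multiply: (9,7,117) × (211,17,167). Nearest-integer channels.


Multiply: C = A×B/255, rounded to nearest integer
R: 9×211/255 = 1899/255 ≈ 7.447 → 7
G: 7×17/255 = 119/255 ≈ 0.467 → 0
B: 117×167/255 = 19539/255 ≈ 76.624 → 77
= RGB(7, 0, 77)


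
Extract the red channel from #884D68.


Color: #884D68
R = 88 = 136
G = 4D = 77
B = 68 = 104
Red = 136


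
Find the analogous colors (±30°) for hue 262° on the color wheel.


Base hue: 262°
Left analog: (262 - 30) mod 360 = 232°
Right analog: (262 + 30) mod 360 = 292°
Analogous hues = 232° and 292°


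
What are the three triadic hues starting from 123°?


Triadic: equally spaced at 120° intervals
H1 = 123°
H2 = (123 + 120) mod 360 = 243°
H3 = (123 + 240) mod 360 = 3°
Triadic = 123°, 243°, 3°


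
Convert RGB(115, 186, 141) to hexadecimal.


R = 115 → 73 (hex)
G = 186 → BA (hex)
B = 141 → 8D (hex)
Hex = #73BA8D


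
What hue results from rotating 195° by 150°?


New hue = (H + rotation) mod 360
New hue = (195 + 150) mod 360
= 345 mod 360
= 345°


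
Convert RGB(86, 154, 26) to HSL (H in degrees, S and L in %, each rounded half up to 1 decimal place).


Normalize: R'=86/255≈0.3373, G'=154/255≈0.6039, B'=26/255≈0.1020
Max=154/255, Min=26/255, Δ=Max-Min=128/255
L = (Max+Min)/2 = (154+26)/510 = 180/510 = 0.35294… → L = 35.3%
L ≤ 0.5 → S = Δ/(Max+Min) = 128/(154+26) = 128/180 = 0.71111… → S = 71.1%
(the 1/255 factors cancel in S and H, so raw channel differences can be used)
Max is G' → H = 60 × ((B-R)/Δ + 2) = 60 × ((26-86)/128 + 2)
  -60/128 + 2 = -0.4687… + 2 = 1.5312…
  H = 60 × 1.5312… = 91.875° → H = 91.9°
= HSL(91.9°, 71.1%, 35.3%)


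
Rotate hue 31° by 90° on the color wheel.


New hue = (H + rotation) mod 360
New hue = (31 + 90) mod 360
= 121 mod 360
= 121°


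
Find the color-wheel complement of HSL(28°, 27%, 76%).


Complement = opposite side of color wheel = hue + 180°
H' = (28 + 180) mod 360 = 208°
S and L unchanged.
= HSL(208°, 27%, 76%)


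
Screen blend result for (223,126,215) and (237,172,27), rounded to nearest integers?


Screen: C = 255 - (255-A)×(255-B)/255, rounded to nearest integer
R: 255 - (255-223)×(255-237)/255 = 255 - 576/255 ≈ 255 - 2.259 = 252.741 → 253
G: 255 - (255-126)×(255-172)/255 = 255 - 10707/255 ≈ 255 - 41.988 = 213.012 → 213
B: 255 - (255-215)×(255-27)/255 = 255 - 9120/255 ≈ 255 - 35.765 = 219.235 → 219
= RGB(253, 213, 219)
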